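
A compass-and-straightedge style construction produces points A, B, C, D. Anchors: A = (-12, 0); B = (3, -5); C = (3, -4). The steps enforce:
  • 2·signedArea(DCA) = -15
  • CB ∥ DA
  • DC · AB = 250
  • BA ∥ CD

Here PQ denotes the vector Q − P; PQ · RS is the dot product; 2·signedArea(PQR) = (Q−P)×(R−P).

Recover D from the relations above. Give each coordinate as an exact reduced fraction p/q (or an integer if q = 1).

1. D_x = -12  [CB ∥ DA ∩ BA ∥ CD]
2. D_y = 1  [CB ∥ DA ∩ BA ∥ CD]
   → D = (-12, 1)

D = (-12, 1)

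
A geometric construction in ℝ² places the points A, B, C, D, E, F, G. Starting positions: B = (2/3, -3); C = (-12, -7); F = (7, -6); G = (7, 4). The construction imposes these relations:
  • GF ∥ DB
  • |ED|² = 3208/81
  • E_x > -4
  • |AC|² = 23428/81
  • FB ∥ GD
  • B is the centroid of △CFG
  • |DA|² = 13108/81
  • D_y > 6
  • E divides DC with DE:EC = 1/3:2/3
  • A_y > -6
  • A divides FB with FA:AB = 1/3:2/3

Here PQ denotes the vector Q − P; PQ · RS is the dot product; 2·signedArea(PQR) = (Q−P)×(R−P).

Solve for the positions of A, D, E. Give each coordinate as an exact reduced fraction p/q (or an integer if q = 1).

A = (44/9, -5)
D = (2/3, 7)
E = (-32/9, 7/3)

1. A_x = 44/9  [A divides FB with FA:AB = 1/3:2/3]
2. A_y = -5  [A divides FB with FA:AB = 1/3:2/3]
   → A = (44/9, -5)
3. D_x = 2/3  [GF ∥ DB ∩ FB ∥ GD]
4. D_y = 7  [GF ∥ DB ∩ FB ∥ GD]
   → D = (2/3, 7)
5. E_x = -32/9  [E divides DC with DE:EC = 1/3:2/3]
6. E_y = 7/3  [E divides DC with DE:EC = 1/3:2/3]
   → E = (-32/9, 7/3)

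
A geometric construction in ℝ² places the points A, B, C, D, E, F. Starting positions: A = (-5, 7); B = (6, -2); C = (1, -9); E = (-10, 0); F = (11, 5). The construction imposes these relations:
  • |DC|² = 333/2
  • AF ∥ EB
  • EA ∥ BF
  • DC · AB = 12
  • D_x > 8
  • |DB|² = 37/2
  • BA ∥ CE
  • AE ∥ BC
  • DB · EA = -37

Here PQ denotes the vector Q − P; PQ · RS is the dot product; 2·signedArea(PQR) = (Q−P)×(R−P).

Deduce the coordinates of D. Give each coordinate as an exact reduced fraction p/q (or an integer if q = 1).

D = (17/2, 3/2)

1. D_x = 17/2  [DB · EA = -37 ∩ DC · AB = 12]
2. D_y = 3/2  [DB · EA = -37 ∩ DC · AB = 12]
   → D = (17/2, 3/2)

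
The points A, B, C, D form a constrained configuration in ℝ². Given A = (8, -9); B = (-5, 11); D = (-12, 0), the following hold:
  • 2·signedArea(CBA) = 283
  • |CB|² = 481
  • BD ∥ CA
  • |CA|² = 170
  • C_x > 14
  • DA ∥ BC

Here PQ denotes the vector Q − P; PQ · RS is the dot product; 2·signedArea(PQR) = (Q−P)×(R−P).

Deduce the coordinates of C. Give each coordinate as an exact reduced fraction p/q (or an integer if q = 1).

C = (15, 2)

1. C_x = 15  [BD ∥ CA ∩ DA ∥ BC]
2. C_y = 2  [BD ∥ CA ∩ DA ∥ BC]
   → C = (15, 2)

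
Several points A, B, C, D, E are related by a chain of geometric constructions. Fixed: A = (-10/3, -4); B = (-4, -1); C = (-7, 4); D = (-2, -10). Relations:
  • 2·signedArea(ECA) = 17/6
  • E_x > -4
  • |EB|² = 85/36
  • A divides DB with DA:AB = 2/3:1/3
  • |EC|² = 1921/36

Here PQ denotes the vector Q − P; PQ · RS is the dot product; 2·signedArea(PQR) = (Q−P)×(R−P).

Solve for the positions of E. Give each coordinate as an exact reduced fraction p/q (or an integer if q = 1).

E = (-11/3, -5/2)

1. E_x = -11/3  [line 8·x + 11/3·y + 77/2 = 0 ∩ |EC|² = 1921/36]
2. E_y = -5/2  [line 8·x + 11/3·y + 77/2 = 0 ∩ |EC|² = 1921/36]
   → E = (-11/3, -5/2)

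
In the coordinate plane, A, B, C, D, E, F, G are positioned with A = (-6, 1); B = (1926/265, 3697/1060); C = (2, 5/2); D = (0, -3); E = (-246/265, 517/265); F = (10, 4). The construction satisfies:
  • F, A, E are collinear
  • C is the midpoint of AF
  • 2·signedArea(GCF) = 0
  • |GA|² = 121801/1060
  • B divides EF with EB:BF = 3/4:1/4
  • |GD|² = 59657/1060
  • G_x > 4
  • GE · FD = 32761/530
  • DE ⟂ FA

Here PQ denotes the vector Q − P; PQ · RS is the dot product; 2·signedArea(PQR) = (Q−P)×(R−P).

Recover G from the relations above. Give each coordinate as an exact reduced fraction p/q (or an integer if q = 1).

G = (1202/265, 1577/530)

1. G_x = 1202/265  [2·signedArea(GCF) = 0 ∩ GE · FD = 32761/530]
2. G_y = 1577/530  [2·signedArea(GCF) = 0 ∩ GE · FD = 32761/530]
   → G = (1202/265, 1577/530)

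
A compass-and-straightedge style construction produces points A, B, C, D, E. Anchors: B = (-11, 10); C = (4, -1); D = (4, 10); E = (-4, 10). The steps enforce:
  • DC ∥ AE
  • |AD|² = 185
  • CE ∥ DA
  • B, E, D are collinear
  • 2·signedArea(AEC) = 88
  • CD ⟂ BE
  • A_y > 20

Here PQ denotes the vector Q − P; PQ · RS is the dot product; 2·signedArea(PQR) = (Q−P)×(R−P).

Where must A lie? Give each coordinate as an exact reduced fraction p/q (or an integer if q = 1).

A = (-4, 21)

1. A_x = -4  [DC ∥ AE ∩ CE ∥ DA]
2. A_y = 21  [DC ∥ AE ∩ CE ∥ DA]
   → A = (-4, 21)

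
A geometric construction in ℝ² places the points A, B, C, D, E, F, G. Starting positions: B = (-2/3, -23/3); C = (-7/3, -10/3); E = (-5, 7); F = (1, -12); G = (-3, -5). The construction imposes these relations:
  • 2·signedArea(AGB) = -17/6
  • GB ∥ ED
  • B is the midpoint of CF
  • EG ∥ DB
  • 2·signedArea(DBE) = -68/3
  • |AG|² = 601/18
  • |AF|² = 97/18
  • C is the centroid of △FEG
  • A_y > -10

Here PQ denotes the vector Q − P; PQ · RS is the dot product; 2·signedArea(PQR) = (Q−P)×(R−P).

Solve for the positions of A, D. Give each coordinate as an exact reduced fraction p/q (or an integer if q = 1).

A = (1/6, -59/6)
D = (-8/3, 13/3)

1. A_x = 1/6  [line 8/3·x + 7/3·y + 45/2 = 0 ∩ |AF|² = 97/18]
2. A_y = -59/6  [line 8/3·x + 7/3·y + 45/2 = 0 ∩ |AF|² = 97/18]
   → A = (1/6, -59/6)
3. D_x = -8/3  [EG ∥ DB ∩ GB ∥ ED]
4. D_y = 13/3  [EG ∥ DB ∩ GB ∥ ED]
   → D = (-8/3, 13/3)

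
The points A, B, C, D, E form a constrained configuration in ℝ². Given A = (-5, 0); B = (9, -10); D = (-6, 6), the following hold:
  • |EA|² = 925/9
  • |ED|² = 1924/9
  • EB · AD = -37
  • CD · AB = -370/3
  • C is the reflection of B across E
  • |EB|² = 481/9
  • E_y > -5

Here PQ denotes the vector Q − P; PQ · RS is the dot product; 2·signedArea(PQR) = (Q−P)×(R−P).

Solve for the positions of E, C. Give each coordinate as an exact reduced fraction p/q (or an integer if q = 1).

1. E_x = 4  [line 1·x + -6·y + -32 = 0 ∩ |ED|² = 1924/9]
2. E_y = -14/3  [line 1·x + -6·y + -32 = 0 ∩ |ED|² = 1924/9]
   → E = (4, -14/3)
3. C_x = -1  [C is the reflection of B across E]
4. C_y = 2/3  [C is the reflection of B across E]
   → C = (-1, 2/3)

C = (-1, 2/3)
E = (4, -14/3)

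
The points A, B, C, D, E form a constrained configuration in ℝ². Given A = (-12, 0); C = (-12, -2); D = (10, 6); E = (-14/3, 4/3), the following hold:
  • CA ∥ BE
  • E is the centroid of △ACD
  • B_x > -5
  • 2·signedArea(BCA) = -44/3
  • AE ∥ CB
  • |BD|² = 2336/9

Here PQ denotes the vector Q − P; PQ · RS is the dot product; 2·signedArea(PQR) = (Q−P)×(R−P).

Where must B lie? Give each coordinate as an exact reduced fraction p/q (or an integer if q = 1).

1. B_x = -14/3  [CA ∥ BE ∩ AE ∥ CB]
2. B_y = -2/3  [CA ∥ BE ∩ AE ∥ CB]
   → B = (-14/3, -2/3)

B = (-14/3, -2/3)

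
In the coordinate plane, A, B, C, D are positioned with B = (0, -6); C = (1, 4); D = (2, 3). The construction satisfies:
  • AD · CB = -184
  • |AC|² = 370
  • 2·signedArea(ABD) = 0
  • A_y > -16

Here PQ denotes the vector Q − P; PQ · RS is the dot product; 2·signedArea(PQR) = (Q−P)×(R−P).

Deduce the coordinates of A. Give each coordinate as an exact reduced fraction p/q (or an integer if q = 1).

1. A_x = -2  [2·signedArea(ABD) = 0 ∩ AD · CB = -184]
2. A_y = -15  [2·signedArea(ABD) = 0 ∩ AD · CB = -184]
   → A = (-2, -15)

A = (-2, -15)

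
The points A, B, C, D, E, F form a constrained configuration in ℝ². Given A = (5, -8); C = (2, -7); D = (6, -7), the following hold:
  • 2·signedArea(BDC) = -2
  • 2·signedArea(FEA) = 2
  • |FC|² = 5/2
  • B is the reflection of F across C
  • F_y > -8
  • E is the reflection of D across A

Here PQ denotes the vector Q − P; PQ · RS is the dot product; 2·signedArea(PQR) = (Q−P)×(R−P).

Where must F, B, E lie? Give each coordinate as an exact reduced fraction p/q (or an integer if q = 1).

1. B_y = -13/2  [2·signedArea(BDC) = -2]
2. E_x = 4  [E is the reflection of D across A]
3. E_y = -9  [E is the reflection of D across A]
   → E = (4, -9)
4. F_x = 7/2  [line -1·x + 1·y + 11 = 0 ∩ |FC|² = 5/2]
5. F_y = -15/2  [line -1·x + 1·y + 11 = 0 ∩ |FC|² = 5/2]
   → F = (7/2, -15/2)
6. B_x = 1/2  [B is the reflection of F across C]
   → B = (1/2, -13/2)
7. B_y = -13/2  [B is the reflection of F across C]
   → B = (1/2, -13/2)

B = (1/2, -13/2)
E = (4, -9)
F = (7/2, -15/2)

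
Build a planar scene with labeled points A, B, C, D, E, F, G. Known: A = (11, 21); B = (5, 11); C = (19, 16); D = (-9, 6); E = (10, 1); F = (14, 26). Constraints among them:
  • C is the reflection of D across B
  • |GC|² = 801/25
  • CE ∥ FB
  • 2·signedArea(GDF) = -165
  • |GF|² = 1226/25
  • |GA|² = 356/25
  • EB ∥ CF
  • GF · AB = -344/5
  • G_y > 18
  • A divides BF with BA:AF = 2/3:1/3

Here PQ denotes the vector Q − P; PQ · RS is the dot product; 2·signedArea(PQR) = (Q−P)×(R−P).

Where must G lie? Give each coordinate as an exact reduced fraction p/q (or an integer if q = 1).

1. G_x = 71/5  [2·signedArea(GDF) = -165 ∩ GF · AB = -344/5]
2. G_y = 19  [2·signedArea(GDF) = -165 ∩ GF · AB = -344/5]
   → G = (71/5, 19)

G = (71/5, 19)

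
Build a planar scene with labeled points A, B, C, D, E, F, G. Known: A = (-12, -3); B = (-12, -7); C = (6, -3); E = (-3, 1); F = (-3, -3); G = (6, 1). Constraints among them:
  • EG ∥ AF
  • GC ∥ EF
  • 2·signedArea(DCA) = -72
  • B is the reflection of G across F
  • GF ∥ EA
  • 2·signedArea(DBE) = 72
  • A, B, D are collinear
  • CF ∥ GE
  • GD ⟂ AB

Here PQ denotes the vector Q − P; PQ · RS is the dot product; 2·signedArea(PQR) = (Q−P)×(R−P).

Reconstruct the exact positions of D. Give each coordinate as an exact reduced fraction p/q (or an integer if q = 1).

D = (-12, 1)

1. D_x = -12  [A, B, D are collinear ∩ GD ⟂ AB]
2. D_y = 1  [A, B, D are collinear ∩ GD ⟂ AB]
   → D = (-12, 1)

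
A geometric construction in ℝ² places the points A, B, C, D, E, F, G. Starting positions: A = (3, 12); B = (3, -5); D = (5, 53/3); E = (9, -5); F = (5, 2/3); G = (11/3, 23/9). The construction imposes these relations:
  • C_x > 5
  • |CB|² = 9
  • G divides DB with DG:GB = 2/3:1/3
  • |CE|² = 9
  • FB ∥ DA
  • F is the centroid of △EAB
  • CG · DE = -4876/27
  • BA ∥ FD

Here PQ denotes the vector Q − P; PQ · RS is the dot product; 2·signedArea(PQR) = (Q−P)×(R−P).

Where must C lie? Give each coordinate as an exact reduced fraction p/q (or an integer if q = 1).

1. C_x = 6  [line -4·x + 68/3·y + 412/3 = 0 ∩ |CB|² = 9]
2. C_y = -5  [line -4·x + 68/3·y + 412/3 = 0 ∩ |CB|² = 9]
   → C = (6, -5)

C = (6, -5)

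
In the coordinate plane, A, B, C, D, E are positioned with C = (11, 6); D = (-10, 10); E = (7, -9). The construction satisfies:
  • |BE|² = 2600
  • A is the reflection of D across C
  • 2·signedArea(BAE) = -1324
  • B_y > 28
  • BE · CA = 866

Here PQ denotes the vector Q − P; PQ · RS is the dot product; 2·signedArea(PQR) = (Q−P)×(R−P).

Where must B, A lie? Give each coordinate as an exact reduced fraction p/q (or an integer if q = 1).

A = (32, 2)
B = (-27, 29)

1. A_x = 32  [A is the reflection of D across C]
2. A_y = 2  [A is the reflection of D across C]
   → A = (32, 2)
3. B_x = -27  [2·signedArea(BAE) = -1324 ∩ BE · CA = 866]
4. B_y = 29  [2·signedArea(BAE) = -1324 ∩ BE · CA = 866]
   → B = (-27, 29)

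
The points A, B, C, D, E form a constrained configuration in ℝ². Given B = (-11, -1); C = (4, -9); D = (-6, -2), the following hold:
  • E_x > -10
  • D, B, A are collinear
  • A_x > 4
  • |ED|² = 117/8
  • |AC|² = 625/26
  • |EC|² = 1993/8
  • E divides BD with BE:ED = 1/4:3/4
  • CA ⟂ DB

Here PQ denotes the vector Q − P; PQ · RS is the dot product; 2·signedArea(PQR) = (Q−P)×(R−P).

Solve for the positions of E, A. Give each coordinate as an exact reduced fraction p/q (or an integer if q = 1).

1. E_x = -39/4  [E divides BD with BE:ED = 1/4:3/4]
2. E_y = -5/4  [E divides BD with BE:ED = 1/4:3/4]
   → E = (-39/4, -5/4)
3. A_x = 129/26  [D, B, A are collinear ∩ CA ⟂ DB]
4. A_y = -109/26  [D, B, A are collinear ∩ CA ⟂ DB]
   → A = (129/26, -109/26)

A = (129/26, -109/26)
E = (-39/4, -5/4)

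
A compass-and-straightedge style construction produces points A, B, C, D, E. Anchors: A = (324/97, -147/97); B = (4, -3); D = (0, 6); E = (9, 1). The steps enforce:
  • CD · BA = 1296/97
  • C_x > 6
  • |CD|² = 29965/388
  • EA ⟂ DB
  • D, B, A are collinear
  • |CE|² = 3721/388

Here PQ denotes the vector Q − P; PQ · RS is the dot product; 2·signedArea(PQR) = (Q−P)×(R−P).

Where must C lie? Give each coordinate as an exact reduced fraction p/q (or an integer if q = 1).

1. C_x = 1197/194  [line 64/97·x + -144/97·y + -432/97 = 0 ∩ |CD|² = 29965/388]
2. C_y = -25/97  [line 64/97·x + -144/97·y + -432/97 = 0 ∩ |CD|² = 29965/388]
   → C = (1197/194, -25/97)

C = (1197/194, -25/97)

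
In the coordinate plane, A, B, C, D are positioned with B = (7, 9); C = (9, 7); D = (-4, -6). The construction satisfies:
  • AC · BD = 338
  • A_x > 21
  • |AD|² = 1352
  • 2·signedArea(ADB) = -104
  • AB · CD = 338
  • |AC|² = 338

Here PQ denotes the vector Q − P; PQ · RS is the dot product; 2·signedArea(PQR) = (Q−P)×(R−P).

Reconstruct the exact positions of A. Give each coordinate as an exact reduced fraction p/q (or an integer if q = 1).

A = (22, 20)

1. A_x = 22  [2·signedArea(ADB) = -104 ∩ AB · CD = 338]
2. A_y = 20  [2·signedArea(ADB) = -104 ∩ AB · CD = 338]
   → A = (22, 20)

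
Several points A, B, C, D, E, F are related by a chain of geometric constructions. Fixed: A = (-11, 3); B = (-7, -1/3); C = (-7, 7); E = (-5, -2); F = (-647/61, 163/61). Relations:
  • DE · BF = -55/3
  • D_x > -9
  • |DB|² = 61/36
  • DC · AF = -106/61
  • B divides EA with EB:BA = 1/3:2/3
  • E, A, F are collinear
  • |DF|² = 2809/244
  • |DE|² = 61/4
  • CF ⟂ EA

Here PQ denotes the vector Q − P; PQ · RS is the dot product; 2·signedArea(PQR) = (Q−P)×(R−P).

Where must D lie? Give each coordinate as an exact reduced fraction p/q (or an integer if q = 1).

D = (-8, 1/2)

1. D_x = -8  [line 220/61·x + -550/183·y + 5555/183 = 0 ∩ |DE|² = 61/4]
2. D_y = 1/2  [line 220/61·x + -550/183·y + 5555/183 = 0 ∩ |DE|² = 61/4]
   → D = (-8, 1/2)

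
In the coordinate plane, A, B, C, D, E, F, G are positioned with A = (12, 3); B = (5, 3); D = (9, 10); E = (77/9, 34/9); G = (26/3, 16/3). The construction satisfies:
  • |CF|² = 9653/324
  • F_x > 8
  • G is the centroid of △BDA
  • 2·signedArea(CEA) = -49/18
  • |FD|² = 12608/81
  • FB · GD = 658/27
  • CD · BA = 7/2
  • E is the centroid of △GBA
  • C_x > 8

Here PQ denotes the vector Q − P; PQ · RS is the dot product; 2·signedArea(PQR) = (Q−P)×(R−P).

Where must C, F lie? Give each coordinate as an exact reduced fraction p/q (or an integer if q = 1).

1. C_x = 17/2  [2·signedArea(CEA) = -49/18 ∩ CD · BA = 7/2]
2. C_y = 3  [2·signedArea(CEA) = -49/18 ∩ CD · BA = 7/2]
   → C = (17/2, 3)
3. F_x = 73/9  [line -1/3·x + -14/3·y + -235/27 = 0 ∩ |CF|² = 9653/324]
4. F_y = -22/9  [line -1/3·x + -14/3·y + -235/27 = 0 ∩ |CF|² = 9653/324]
   → F = (73/9, -22/9)

C = (17/2, 3)
F = (73/9, -22/9)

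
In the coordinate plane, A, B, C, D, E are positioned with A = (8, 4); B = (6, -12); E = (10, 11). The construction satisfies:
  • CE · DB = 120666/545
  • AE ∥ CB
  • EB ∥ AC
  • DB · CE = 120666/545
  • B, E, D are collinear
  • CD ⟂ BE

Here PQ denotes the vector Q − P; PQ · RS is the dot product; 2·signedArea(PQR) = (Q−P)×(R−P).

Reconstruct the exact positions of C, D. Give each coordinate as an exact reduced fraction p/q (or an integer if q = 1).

C = (4, -19)
D = (2594/545, -10427/545)

1. C_x = 4  [AE ∥ CB ∩ EB ∥ AC]
2. C_y = -19  [AE ∥ CB ∩ EB ∥ AC]
   → C = (4, -19)
3. D_x = 2594/545  [B, E, D are collinear ∩ CD ⟂ BE]
4. D_y = -10427/545  [B, E, D are collinear ∩ CD ⟂ BE]
   → D = (2594/545, -10427/545)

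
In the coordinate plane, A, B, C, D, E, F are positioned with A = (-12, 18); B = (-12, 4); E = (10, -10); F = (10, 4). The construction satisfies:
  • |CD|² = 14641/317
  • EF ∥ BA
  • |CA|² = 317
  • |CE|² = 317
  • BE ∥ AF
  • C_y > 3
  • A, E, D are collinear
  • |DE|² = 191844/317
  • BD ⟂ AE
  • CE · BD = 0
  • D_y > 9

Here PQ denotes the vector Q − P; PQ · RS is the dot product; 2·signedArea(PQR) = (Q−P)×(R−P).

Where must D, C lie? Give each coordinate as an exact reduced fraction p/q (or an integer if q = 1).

1. D_x = -1648/317  [A, E, D are collinear ∩ BD ⟂ AE]
2. D_y = 2962/317  [A, E, D are collinear ∩ BD ⟂ AE]
   → D = (-1648/317, 2962/317)
3. C_x = -1  [line -2156/317·x + -1694/317·y + 4620/317 = 0 ∩ |CE|² = 317]
4. C_y = 4  [line -2156/317·x + -1694/317·y + 4620/317 = 0 ∩ |CE|² = 317]
   → C = (-1, 4)

C = (-1, 4)
D = (-1648/317, 2962/317)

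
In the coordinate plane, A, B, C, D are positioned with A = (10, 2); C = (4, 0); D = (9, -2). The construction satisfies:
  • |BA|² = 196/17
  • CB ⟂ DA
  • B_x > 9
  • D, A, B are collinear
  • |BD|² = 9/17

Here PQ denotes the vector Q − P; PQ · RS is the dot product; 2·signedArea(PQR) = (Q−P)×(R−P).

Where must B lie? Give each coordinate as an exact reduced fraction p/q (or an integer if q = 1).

1. B_x = 156/17  [D, A, B are collinear ∩ CB ⟂ DA]
2. B_y = -22/17  [D, A, B are collinear ∩ CB ⟂ DA]
   → B = (156/17, -22/17)

B = (156/17, -22/17)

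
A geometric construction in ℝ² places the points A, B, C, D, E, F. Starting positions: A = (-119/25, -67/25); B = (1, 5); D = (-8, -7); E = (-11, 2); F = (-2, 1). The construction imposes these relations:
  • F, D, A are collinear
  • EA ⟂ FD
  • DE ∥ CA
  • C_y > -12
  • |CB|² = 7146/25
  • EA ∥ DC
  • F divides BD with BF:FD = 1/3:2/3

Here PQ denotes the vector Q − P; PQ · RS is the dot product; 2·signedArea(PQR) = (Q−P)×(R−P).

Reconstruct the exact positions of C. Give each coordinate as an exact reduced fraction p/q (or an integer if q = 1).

1. C_x = -44/25  [DE ∥ CA ∩ EA ∥ DC]
2. C_y = -292/25  [DE ∥ CA ∩ EA ∥ DC]
   → C = (-44/25, -292/25)

C = (-44/25, -292/25)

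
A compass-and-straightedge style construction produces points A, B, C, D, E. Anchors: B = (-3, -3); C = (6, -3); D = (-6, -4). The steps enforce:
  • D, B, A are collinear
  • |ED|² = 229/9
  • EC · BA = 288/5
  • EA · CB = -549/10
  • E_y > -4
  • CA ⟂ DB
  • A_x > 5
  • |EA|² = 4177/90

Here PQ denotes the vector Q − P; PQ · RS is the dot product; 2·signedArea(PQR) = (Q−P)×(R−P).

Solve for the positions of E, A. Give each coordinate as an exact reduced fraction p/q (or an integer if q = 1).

1. A_x = 51/10  [D, B, A are collinear ∩ CA ⟂ DB]
2. A_y = -3/10  [D, B, A are collinear ∩ CA ⟂ DB]
   → A = (51/10, -3/10)
3. E_x = -1  [EA · CB = -549/10 ∩ EC · BA = 288/5]
4. E_y = -10/3  [EA · CB = -549/10 ∩ EC · BA = 288/5]
   → E = (-1, -10/3)

A = (51/10, -3/10)
E = (-1, -10/3)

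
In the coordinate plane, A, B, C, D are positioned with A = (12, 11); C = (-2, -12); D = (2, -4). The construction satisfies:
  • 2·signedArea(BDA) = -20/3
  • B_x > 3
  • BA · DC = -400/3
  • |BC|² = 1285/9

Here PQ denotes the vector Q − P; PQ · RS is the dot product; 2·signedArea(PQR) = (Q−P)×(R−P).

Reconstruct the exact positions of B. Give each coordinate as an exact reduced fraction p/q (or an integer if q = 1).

B = (4, -5/3)

1. B_x = 4  [BA · DC = -400/3 ∩ 2·signedArea(BDA) = -20/3]
2. B_y = -5/3  [BA · DC = -400/3 ∩ 2·signedArea(BDA) = -20/3]
   → B = (4, -5/3)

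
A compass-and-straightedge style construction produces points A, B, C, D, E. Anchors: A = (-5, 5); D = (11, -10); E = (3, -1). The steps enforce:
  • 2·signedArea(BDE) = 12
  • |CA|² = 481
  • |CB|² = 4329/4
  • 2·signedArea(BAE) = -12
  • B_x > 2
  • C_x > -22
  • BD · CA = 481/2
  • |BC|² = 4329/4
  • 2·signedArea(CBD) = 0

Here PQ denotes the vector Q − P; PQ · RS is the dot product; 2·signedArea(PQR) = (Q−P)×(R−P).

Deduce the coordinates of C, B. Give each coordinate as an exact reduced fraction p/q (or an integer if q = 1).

1. B_x = 3  [2·signedArea(BDE) = 12 ∩ 2·signedArea(BAE) = -12]
2. B_y = -5/2  [2·signedArea(BDE) = 12 ∩ 2·signedArea(BAE) = -12]
   → B = (3, -5/2)
3. C_x = -21  [2·signedArea(CBD) = 0 ∩ BD · CA = 481/2]
4. C_y = 20  [2·signedArea(CBD) = 0 ∩ BD · CA = 481/2]
   → C = (-21, 20)

B = (3, -5/2)
C = (-21, 20)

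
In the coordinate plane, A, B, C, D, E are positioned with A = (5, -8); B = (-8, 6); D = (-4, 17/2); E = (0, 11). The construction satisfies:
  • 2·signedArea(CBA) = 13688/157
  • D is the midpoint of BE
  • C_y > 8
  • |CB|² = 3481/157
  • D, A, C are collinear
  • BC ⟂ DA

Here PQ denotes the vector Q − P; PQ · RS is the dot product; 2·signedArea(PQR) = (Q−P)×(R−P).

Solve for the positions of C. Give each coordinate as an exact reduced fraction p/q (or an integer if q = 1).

C = (-607/157, 1296/157)

1. C_x = -607/157  [D, A, C are collinear ∩ BC ⟂ DA]
2. C_y = 1296/157  [D, A, C are collinear ∩ BC ⟂ DA]
   → C = (-607/157, 1296/157)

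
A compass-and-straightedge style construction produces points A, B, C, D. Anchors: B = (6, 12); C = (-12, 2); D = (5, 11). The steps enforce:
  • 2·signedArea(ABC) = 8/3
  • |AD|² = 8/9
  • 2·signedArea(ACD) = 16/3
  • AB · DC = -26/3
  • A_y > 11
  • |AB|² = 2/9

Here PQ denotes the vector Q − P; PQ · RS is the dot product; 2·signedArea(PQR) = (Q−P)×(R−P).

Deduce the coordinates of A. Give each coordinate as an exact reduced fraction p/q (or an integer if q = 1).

A = (17/3, 35/3)

1. A_x = 17/3  [2·signedArea(ACD) = 16/3 ∩ 2·signedArea(ABC) = 8/3]
2. A_y = 35/3  [2·signedArea(ACD) = 16/3 ∩ 2·signedArea(ABC) = 8/3]
   → A = (17/3, 35/3)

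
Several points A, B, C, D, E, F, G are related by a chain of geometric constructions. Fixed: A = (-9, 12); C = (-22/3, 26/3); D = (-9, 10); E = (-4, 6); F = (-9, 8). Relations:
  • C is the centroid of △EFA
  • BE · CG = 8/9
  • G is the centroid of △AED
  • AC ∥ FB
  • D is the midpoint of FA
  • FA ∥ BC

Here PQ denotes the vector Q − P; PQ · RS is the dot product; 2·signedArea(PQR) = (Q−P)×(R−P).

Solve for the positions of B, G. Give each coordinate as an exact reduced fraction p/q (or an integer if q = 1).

1. B_x = -22/3  [FA ∥ BC ∩ AC ∥ FB]
2. B_y = 14/3  [FA ∥ BC ∩ AC ∥ FB]
   → B = (-22/3, 14/3)
3. G_x = -22/3  [G is the centroid of △AED]
4. G_y = 28/3  [G is the centroid of △AED]
   → G = (-22/3, 28/3)

B = (-22/3, 14/3)
G = (-22/3, 28/3)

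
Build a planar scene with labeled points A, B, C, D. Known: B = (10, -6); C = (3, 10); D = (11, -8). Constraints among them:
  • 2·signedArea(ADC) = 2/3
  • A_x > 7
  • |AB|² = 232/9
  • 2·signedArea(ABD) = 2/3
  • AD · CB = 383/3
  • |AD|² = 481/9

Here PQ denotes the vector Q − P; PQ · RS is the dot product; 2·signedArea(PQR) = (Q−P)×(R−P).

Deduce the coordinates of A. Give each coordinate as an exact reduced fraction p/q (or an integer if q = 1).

1. A_x = 8  [2·signedArea(ADC) = 2/3 ∩ 2·signedArea(ABD) = 2/3]
2. A_y = -4/3  [2·signedArea(ADC) = 2/3 ∩ 2·signedArea(ABD) = 2/3]
   → A = (8, -4/3)

A = (8, -4/3)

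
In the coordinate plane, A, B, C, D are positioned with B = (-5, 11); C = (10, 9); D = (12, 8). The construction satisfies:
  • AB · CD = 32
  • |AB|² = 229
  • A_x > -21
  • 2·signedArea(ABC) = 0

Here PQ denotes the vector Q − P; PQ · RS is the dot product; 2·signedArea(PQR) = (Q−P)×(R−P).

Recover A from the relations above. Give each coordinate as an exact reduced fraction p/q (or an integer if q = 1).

A = (-20, 13)

1. A_x = -20  [2·signedArea(ABC) = 0 ∩ AB · CD = 32]
2. A_y = 13  [2·signedArea(ABC) = 0 ∩ AB · CD = 32]
   → A = (-20, 13)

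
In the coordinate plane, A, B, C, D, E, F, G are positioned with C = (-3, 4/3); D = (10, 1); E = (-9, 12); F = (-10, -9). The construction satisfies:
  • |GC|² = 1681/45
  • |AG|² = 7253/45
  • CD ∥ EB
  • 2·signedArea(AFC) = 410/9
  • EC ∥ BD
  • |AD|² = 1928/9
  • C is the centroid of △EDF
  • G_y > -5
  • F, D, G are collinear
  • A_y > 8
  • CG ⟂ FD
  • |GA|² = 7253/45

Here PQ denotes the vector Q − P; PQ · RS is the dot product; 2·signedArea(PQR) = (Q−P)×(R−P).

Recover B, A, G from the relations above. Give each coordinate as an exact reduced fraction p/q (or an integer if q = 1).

A = (-8/3, 25/3)
B = (4, 35/3)
G = (-4/15, -62/15)

1. B_x = 4  [EC ∥ BD ∩ CD ∥ EB]
2. B_y = 35/3  [EC ∥ BD ∩ CD ∥ EB]
   → B = (4, 35/3)
3. G_x = -4/15  [F, D, G are collinear ∩ CG ⟂ FD]
4. G_y = -62/15  [F, D, G are collinear ∩ CG ⟂ FD]
   → G = (-4/15, -62/15)
5. A_x = -8/3  [line -31/3·x + 7·y + -773/9 = 0 ∩ |AG|² = 7253/45]
6. A_y = 25/3  [line -31/3·x + 7·y + -773/9 = 0 ∩ |AG|² = 7253/45]
   → A = (-8/3, 25/3)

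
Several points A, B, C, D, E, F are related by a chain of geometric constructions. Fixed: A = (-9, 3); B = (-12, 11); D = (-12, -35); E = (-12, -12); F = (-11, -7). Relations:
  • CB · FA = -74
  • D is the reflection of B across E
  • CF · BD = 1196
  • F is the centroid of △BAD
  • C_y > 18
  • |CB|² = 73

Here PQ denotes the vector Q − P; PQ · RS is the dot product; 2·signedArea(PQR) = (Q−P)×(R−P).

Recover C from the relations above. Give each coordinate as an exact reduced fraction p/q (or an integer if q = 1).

1. C_x = -15  [CB · FA = -74 ∩ CF · BD = 1196]
2. C_y = 19  [CB · FA = -74 ∩ CF · BD = 1196]
   → C = (-15, 19)

C = (-15, 19)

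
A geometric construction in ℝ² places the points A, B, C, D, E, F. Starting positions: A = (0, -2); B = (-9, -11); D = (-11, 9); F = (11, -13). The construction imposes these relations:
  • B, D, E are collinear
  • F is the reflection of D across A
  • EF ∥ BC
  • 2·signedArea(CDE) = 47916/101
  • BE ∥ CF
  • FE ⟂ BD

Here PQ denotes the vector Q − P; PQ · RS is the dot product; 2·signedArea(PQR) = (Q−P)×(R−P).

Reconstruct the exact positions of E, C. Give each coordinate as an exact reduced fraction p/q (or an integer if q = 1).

1. E_x = -869/101  [B, D, E are collinear ∩ FE ⟂ BD]
2. E_y = -1511/101  [B, D, E are collinear ∩ FE ⟂ BD]
   → E = (-869/101, -1511/101)
3. C_x = 1071/101  [BE ∥ CF ∩ EF ∥ BC]
4. C_y = -913/101  [BE ∥ CF ∩ EF ∥ BC]
   → C = (1071/101, -913/101)

C = (1071/101, -913/101)
E = (-869/101, -1511/101)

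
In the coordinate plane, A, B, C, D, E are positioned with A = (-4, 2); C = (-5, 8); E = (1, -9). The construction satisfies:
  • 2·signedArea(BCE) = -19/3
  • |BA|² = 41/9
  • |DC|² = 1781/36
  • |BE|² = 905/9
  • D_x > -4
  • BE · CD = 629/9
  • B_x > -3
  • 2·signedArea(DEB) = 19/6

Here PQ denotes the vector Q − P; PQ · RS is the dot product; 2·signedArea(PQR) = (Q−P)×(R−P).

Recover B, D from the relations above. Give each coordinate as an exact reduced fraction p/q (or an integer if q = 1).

B = (-8/3, 1/3)
D = (-10/3, 7/6)

1. B_x = -8/3  [line 17·x + 6·y + 130/3 = 0 ∩ |BA|² = 41/9]
2. B_y = 1/3  [line 17·x + 6·y + 130/3 = 0 ∩ |BA|² = 41/9]
   → B = (-8/3, 1/3)
3. D_x = -10/3  [2·signedArea(DEB) = 19/6 ∩ BE · CD = 629/9]
4. D_y = 7/6  [2·signedArea(DEB) = 19/6 ∩ BE · CD = 629/9]
   → D = (-10/3, 7/6)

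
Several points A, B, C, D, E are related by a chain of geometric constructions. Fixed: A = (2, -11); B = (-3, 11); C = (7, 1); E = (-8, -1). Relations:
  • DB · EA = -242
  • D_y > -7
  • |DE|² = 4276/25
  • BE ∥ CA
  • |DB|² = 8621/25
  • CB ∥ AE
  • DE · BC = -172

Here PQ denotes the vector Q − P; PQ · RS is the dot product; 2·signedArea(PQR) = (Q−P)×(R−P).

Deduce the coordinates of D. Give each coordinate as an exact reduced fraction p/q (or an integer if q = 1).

D = (4, -31/5)

1. D_x = 4  [line -10·x + 10·y + 102 = 0 ∩ |DE|² = 4276/25]
2. D_y = -31/5  [line -10·x + 10·y + 102 = 0 ∩ |DE|² = 4276/25]
   → D = (4, -31/5)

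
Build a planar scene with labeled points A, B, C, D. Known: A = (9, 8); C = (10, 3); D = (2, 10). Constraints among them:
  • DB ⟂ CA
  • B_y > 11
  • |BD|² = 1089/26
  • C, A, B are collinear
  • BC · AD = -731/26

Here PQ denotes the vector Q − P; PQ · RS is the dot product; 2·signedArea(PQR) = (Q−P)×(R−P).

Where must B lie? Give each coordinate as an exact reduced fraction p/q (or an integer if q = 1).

1. B_x = 217/26  [C, A, B are collinear ∩ DB ⟂ CA]
2. B_y = 293/26  [C, A, B are collinear ∩ DB ⟂ CA]
   → B = (217/26, 293/26)

B = (217/26, 293/26)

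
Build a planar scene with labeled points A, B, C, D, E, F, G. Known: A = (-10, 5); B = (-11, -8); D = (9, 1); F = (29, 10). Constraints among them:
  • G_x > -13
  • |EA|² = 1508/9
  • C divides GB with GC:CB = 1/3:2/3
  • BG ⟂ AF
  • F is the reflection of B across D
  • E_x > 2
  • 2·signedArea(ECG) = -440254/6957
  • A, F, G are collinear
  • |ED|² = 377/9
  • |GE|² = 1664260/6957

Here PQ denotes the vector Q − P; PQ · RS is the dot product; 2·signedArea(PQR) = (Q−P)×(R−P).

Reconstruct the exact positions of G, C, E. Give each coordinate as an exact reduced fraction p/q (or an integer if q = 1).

1. G_x = -9758/773  [A, F, G are collinear ∩ BG ⟂ AF]
2. G_y = 3605/773  [A, F, G are collinear ∩ BG ⟂ AF]
   → G = (-9758/773, 3605/773)
3. C_x = -28019/2319  [C divides GB with GC:CB = 1/3:2/3]
4. C_y = 342/773  [C divides GB with GC:CB = 1/3:2/3]
   → C = (-28019/2319, 342/773)
5. E_x = 8/3  [line -3263/773·x + -1255/2319·y + 87097/6957 = 0 ∩ |EA|² = 1508/9]
6. E_y = 7/3  [line -3263/773·x + -1255/2319·y + 87097/6957 = 0 ∩ |EA|² = 1508/9]
   → E = (8/3, 7/3)

C = (-28019/2319, 342/773)
E = (8/3, 7/3)
G = (-9758/773, 3605/773)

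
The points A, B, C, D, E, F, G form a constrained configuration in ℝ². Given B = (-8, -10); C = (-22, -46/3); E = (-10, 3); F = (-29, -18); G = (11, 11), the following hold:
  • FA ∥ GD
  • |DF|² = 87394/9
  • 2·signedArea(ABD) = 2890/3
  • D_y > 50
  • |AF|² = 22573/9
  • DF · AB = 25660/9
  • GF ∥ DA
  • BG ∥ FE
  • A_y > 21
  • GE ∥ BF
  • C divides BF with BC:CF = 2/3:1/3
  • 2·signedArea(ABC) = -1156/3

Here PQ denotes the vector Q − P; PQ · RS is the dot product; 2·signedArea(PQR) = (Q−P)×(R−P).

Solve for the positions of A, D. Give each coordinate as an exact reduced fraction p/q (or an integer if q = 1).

A = (2, 64/3)
D = (42, 151/3)

1. A_x = 2  [line 16/3·x + -14·y + 288 = 0 ∩ |AF|² = 22573/9]
2. A_y = 64/3  [line 16/3·x + -14·y + 288 = 0 ∩ |AF|² = 22573/9]
   → A = (2, 64/3)
3. D_x = 42  [2·signedArea(ABD) = 2890/3 ∩ GF ∥ DA]
4. D_y = 151/3  [2·signedArea(ABD) = 2890/3 ∩ GF ∥ DA]
   → D = (42, 151/3)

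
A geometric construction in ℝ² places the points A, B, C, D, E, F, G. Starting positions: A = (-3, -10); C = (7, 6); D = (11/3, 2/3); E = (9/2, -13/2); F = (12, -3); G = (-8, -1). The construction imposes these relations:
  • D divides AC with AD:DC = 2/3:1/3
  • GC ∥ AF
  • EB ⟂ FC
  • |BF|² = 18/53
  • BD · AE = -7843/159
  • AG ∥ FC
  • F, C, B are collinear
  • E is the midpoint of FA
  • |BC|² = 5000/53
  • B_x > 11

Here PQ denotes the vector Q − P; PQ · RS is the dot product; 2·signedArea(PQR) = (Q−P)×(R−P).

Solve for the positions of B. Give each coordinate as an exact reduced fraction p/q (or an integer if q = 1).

B = (621/53, -132/53)

1. B_x = 621/53  [F, C, B are collinear ∩ EB ⟂ FC]
2. B_y = -132/53  [F, C, B are collinear ∩ EB ⟂ FC]
   → B = (621/53, -132/53)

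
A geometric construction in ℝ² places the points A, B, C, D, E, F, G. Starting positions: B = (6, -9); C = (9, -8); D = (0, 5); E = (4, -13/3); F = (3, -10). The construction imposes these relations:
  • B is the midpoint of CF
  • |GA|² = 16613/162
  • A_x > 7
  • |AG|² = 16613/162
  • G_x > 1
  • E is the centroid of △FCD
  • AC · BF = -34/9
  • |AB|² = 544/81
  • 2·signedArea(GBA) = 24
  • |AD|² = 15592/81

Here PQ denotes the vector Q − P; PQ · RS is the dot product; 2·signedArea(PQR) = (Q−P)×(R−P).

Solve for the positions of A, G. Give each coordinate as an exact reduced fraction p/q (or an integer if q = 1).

1. A_x = 22/3  [line 3·x + 1·y + -137/9 = 0 ∩ |AD|² = 15592/81]
2. A_y = -61/9  [line 3·x + 1·y + -137/9 = 0 ∩ |AD|² = 15592/81]
   → A = (22/3, -61/9)
3. G_x = 3/2  [line -20/9·x + 4/3·y + 4/3 = 0 ∩ |GA|² = 16613/162]
4. G_y = 3/2  [line -20/9·x + 4/3·y + 4/3 = 0 ∩ |GA|² = 16613/162]
   → G = (3/2, 3/2)

A = (22/3, -61/9)
G = (3/2, 3/2)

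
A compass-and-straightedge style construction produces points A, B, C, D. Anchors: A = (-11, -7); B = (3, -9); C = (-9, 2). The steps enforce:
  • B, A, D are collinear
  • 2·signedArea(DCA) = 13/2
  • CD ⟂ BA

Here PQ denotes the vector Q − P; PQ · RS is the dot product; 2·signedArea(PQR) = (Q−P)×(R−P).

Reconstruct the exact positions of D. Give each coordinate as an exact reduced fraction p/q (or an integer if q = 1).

1. D_x = -103/10  [B, A, D are collinear ∩ CD ⟂ BA]
2. D_y = -71/10  [B, A, D are collinear ∩ CD ⟂ BA]
   → D = (-103/10, -71/10)

D = (-103/10, -71/10)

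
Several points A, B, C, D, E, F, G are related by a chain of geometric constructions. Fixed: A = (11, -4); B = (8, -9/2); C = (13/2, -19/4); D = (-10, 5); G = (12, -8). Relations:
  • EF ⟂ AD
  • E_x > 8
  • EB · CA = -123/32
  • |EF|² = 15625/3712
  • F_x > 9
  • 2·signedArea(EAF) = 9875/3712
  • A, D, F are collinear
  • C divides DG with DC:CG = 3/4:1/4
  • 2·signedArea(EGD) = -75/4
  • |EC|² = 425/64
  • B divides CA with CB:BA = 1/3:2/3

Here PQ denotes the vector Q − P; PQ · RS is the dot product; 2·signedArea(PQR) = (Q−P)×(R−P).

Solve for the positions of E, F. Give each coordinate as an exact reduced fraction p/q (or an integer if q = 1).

E = (9, -43/8)
F = (4551/464, -1619/464)

1. E_x = 9  [2·signedArea(EGD) = -75/4 ∩ EB · CA = -123/32]
2. E_y = -43/8  [2·signedArea(EGD) = -75/4 ∩ EB · CA = -123/32]
   → E = (9, -43/8)
3. F_x = 4551/464  [A, D, F are collinear ∩ EF ⟂ AD]
4. F_y = -1619/464  [A, D, F are collinear ∩ EF ⟂ AD]
   → F = (4551/464, -1619/464)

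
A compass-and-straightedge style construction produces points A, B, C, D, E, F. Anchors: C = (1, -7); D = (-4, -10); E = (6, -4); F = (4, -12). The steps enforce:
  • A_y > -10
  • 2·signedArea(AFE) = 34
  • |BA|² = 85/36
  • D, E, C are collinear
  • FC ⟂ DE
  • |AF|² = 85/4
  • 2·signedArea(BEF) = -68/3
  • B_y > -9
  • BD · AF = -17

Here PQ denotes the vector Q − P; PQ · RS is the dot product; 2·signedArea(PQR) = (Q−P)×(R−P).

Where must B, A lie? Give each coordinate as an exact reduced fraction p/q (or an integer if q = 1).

1. A_x = 1/2  [line -8·x + 2·y + 22 = 0 ∩ |AF|² = 85/4]
2. A_y = -9  [line -8·x + 2·y + 22 = 0 ∩ |AF|² = 85/4]
   → A = (1/2, -9)
3. B_x = 2  [2·signedArea(BEF) = -68/3 ∩ BD · AF = -17]
4. B_y = -26/3  [2·signedArea(BEF) = -68/3 ∩ BD · AF = -17]
   → B = (2, -26/3)

A = (1/2, -9)
B = (2, -26/3)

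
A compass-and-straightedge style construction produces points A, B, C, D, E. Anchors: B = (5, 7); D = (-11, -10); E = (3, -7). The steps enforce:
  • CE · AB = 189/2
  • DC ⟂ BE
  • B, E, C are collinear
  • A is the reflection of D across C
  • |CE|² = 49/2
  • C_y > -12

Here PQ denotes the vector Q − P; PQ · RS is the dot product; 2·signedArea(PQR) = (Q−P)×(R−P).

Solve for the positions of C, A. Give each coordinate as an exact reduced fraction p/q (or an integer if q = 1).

1. C_x = 23/10  [B, E, C are collinear ∩ DC ⟂ BE]
2. C_y = -119/10  [B, E, C are collinear ∩ DC ⟂ BE]
   → C = (23/10, -119/10)
3. A_x = 78/5  [A is the reflection of D across C]
4. A_y = -69/5  [A is the reflection of D across C]
   → A = (78/5, -69/5)

A = (78/5, -69/5)
C = (23/10, -119/10)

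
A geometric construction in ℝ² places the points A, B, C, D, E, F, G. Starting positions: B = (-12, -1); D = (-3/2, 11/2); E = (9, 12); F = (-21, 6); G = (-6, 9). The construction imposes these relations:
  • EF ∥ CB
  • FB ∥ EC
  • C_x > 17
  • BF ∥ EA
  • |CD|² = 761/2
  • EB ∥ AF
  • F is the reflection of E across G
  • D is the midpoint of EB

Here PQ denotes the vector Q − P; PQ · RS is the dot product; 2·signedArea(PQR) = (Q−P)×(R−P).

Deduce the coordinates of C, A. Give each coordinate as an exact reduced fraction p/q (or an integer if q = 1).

1. C_x = 18  [EF ∥ CB ∩ FB ∥ EC]
2. C_y = 5  [EF ∥ CB ∩ FB ∥ EC]
   → C = (18, 5)
3. A_x = 0  [EB ∥ AF ∩ BF ∥ EA]
4. A_y = 19  [EB ∥ AF ∩ BF ∥ EA]
   → A = (0, 19)

A = (0, 19)
C = (18, 5)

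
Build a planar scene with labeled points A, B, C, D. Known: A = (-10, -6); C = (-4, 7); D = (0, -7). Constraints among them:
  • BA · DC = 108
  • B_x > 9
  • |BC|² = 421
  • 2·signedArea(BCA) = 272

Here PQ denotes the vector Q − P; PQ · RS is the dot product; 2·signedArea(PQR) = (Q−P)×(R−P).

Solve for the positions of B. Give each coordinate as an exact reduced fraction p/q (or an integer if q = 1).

1. B_x = 10  [BA · DC = 108 ∩ 2·signedArea(BCA) = 272]
2. B_y = -8  [BA · DC = 108 ∩ 2·signedArea(BCA) = 272]
   → B = (10, -8)

B = (10, -8)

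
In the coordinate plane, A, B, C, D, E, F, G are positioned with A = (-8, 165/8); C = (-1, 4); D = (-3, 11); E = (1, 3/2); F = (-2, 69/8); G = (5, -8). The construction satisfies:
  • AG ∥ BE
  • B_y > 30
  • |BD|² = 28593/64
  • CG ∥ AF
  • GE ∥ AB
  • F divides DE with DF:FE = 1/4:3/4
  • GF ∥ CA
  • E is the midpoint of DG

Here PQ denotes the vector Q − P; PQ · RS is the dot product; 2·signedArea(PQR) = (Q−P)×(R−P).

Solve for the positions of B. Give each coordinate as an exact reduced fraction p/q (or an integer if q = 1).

B = (-12, 241/8)

1. B_x = -12  [AG ∥ BE ∩ GE ∥ AB]
2. B_y = 241/8  [AG ∥ BE ∩ GE ∥ AB]
   → B = (-12, 241/8)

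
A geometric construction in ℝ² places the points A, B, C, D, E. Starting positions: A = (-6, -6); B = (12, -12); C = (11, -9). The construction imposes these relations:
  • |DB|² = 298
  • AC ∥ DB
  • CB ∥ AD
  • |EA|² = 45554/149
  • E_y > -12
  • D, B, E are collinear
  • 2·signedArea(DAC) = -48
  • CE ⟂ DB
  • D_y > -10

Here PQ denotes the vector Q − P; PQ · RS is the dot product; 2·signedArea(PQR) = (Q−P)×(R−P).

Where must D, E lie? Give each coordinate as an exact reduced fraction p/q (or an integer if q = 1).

1. D_x = -5  [AC ∥ DB ∩ CB ∥ AD]
2. D_y = -9  [AC ∥ DB ∩ CB ∥ AD]
   → D = (-5, -9)
3. E_x = 1567/149  [D, B, E are collinear ∩ CE ⟂ DB]
4. E_y = -1749/149  [D, B, E are collinear ∩ CE ⟂ DB]
   → E = (1567/149, -1749/149)

D = (-5, -9)
E = (1567/149, -1749/149)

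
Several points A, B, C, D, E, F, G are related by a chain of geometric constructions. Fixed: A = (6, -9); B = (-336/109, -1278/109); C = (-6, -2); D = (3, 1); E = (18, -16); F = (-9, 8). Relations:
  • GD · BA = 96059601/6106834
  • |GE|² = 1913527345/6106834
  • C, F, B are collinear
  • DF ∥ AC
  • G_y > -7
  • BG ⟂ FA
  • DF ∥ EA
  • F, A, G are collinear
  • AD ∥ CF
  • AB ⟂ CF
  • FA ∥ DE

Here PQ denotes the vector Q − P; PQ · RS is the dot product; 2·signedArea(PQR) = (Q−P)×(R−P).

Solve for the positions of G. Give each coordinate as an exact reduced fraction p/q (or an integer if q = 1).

1. G_x = 189141/56026  [F, A, G are collinear ∩ BG ⟂ FA]
2. G_y = -337617/56026  [F, A, G are collinear ∩ BG ⟂ FA]
   → G = (189141/56026, -337617/56026)

G = (189141/56026, -337617/56026)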